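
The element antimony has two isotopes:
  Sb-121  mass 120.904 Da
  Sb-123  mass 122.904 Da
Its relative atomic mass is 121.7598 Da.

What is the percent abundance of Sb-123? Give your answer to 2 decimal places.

42.79%

Writing the weighted mean with unknown fraction x of Sb-121:
120.904·x + 122.904·(1 − x) = 121.7598
(120.904 − 122.904)·x = 121.7598 − 122.904
x = -1.1442 / -2.000 = 0.57210 → 57.21% Sb-121, 42.79% Sb-123.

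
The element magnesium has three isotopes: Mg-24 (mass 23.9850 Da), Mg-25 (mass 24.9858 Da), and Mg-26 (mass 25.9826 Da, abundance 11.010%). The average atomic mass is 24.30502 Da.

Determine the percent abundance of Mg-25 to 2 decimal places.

10.00%

The remaining 88.990% is split between Mg-24 (fraction x) and Mg-25 (fraction 0.88990 − x).
Substituting: 23.9850x + 24.9858(0.88990 − x) = 21.44433574
(23.9850 − 24.9858)x = -0.79052768  ⇒  x = 0.78990, y = 0.10000
Mg-24: 78.99%, Mg-25: 10.00%.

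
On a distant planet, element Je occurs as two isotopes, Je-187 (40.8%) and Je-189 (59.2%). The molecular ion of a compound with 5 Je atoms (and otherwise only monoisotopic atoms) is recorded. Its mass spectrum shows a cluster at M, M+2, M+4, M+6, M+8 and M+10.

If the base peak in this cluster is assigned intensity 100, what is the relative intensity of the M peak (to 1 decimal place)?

Binomial terms of (0.408 + 0.592)^5: M 0.0113, M+2 0.0820, M+4 0.2380, M+6 0.3454, M+8 0.2506, M+10 0.0727 → M+6 is the base peak.
P(M+6) = C(5,3) × 0.408^2 × 0.592^3 = 10 × 0.166464 × 0.20747469 = 0.345371 (base)
P(M) = C(5,0) × 0.408^5 × 0.592^0 = 1 × 0.01130579 × 1.0000 = 0.011306
Relative intensity = 0.011306 / 0.345371 × 100 = 3.3

3.3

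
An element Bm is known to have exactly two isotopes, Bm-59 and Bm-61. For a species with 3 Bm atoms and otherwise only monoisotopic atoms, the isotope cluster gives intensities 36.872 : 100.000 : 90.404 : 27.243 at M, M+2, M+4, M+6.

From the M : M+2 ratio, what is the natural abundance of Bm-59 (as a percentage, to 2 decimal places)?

52.52%

Let p = fractional abundance of Bm-59. I(M+2)/I(M) = [C(3,1)·p^2·(1−p)] / p^3 = 3·(1−p)/p = 100.000/36.872 = 2.7121
(1−p)/p = 2.7121/3 = 0.9040  ⇒  p = 1/(1 + 0.9040) = 0.5252
Bm-59: 52.52%, Bm-61: 47.48%.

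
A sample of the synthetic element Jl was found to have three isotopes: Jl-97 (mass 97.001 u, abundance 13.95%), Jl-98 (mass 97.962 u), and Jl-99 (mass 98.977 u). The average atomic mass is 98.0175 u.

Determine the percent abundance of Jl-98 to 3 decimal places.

The remaining 86.05% is split between Jl-98 (fraction x) and Jl-99 (fraction 0.8605 − x).
Substituting: 97.962x + 98.977(0.8605 − x) = 84.4858605
(97.962 − 98.977)x = -0.683848  ⇒  x = 0.67374, y = 0.18676
Jl-98: 67.374%, Jl-99: 18.676%.

67.374%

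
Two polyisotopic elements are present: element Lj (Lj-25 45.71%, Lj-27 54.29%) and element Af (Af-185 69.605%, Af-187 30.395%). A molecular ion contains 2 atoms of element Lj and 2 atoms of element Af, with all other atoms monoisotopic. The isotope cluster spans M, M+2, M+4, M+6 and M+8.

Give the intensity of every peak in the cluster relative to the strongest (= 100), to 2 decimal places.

Element Lj pattern (n=2): 0.20894041 : 0.49631918 : 0.29474041
Element Af pattern (n=2): 0.4844856 : 0.42312879 : 0.0923856
Convolve the two distributions (both contribute in 2-u steps):
  M: 0.20894041×0.4844856 = 0.101229
  M+2: 0.20894041×0.42312879 + 0.49631918×0.4844856 = 0.328868
  M+4: 0.20894041×0.0923856 + 0.49631918×0.42312879 + 0.29474041×0.4844856 = 0.372108
  M+6: 0.49631918×0.0923856 + 0.29474041×0.42312879 = 0.170566
  M+8: 0.29474041×0.0923856 = 0.027230
Scale to base peak (0.372108) = 100: 27.20 : 88.38 : 100.00 : 45.84 : 7.32

27.20 : 88.38 : 100.00 : 45.84 : 7.32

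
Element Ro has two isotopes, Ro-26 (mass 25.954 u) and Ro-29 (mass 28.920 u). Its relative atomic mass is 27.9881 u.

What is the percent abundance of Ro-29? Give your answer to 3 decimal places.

With x = fraction of Ro-26 (so Ro-29 is 1 − x):
25.954·x + 28.920·(1 − x) = 27.9881
(25.954 − 28.920)·x = 27.9881 − 28.920
x = -0.9319 / -2.966 = 0.31419 → 31.419% Ro-26, 68.581% Ro-29.

68.581%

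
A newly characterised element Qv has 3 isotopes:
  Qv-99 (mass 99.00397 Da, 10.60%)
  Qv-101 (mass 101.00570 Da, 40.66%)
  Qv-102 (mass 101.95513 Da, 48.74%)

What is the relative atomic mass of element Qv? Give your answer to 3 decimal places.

Weight each isotope mass by its fractional abundance: 0.1060 × 99.00397 + 0.4066 × 101.00570 + 0.4874 × 101.95513
= 10.494421 + 41.068918 + 49.692930 = 101.256269 Da

101.256 Da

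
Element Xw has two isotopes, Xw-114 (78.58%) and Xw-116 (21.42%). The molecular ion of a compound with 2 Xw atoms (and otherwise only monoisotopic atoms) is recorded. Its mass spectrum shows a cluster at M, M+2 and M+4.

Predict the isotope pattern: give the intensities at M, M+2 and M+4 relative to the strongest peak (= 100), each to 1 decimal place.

Each Xw atom is independently Xw-114 (p = 0.7858) or Xw-116 (q = 0.2142); the cluster is the binomial expansion (p + q)^2.
P(M) = 0.7858^2 = 0.617482
P(M+2) = 2 × 0.7858^1 × 0.2142^1 = 0.336637
P(M+4) = 0.2142^2 = 0.045882
The M peak is largest (0.617482); scaling to 100 gives 100.0 : 54.5 : 7.4.

100.0 : 54.5 : 7.4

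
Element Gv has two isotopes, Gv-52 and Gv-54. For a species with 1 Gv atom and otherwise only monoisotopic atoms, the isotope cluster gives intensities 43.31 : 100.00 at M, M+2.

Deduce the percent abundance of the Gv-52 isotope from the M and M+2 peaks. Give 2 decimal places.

Write p for the Gv-52 fraction. I(M+2)/I(M) = [C(1,1)·p^0·(1−p)] / p^1 = 1·(1−p)/p = 100.00/43.31 = 2.3089
(1−p)/p = 2.3089/1 = 2.3089  ⇒  p = 1/(1 + 2.3089) = 0.3022
Gv-52: 30.22%, Gv-54: 69.78%.

30.22%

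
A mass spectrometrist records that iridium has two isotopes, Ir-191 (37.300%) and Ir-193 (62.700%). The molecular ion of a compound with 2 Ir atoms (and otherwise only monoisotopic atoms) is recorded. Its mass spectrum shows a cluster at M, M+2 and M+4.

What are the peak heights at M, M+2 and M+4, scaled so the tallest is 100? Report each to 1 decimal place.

Expanding (0.37300 + 0.62700)^2:
P(M) = 0.37300^2 = 0.139129
P(M+2) = 2 × 0.37300^1 × 0.62700^1 = 0.467742
P(M+4) = 0.62700^2 = 0.393129
The M+2 peak is largest (0.467742); scaling to 100 gives 29.7 : 100.0 : 84.0.

29.7 : 100.0 : 84.0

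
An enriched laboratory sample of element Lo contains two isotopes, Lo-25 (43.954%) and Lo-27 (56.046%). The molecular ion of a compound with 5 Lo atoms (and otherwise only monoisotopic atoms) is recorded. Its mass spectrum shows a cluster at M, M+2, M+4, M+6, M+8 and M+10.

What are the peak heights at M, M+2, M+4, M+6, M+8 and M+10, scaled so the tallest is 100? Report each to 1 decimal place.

Each Lo atom is independently Lo-25 (p = 0.43954) or Lo-27 (q = 0.56046); the cluster is the binomial expansion (p + q)^5.
P(M) = 0.43954^5 = 0.016406
P(M+2) = 5 × 0.43954^4 × 0.56046^1 = 0.104594
P(M+4) = 10 × 0.43954^3 × 0.56046^2 = 0.266738
P(M+6) = 10 × 0.43954^2 × 0.56046^3 = 0.340119
P(M+8) = 5 × 0.43954^1 × 0.56046^4 = 0.216844
P(M+10) = 0.56046^5 = 0.055300
The M+6 peak is largest (0.340119); scaling to 100 gives 4.8 : 30.8 : 78.4 : 100.0 : 63.8 : 16.3.

4.8 : 30.8 : 78.4 : 100.0 : 63.8 : 16.3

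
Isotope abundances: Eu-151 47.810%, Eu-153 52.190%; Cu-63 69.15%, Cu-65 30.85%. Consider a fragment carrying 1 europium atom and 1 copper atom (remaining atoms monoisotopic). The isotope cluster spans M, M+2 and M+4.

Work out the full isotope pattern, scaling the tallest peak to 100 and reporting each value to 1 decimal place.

Europium pattern (n=1): 0.4781 : 0.5219
Copper pattern (n=1): 0.6915 : 0.3085
Convolve the two distributions (both contribute in 2-u steps):
  M: 0.4781×0.6915 = 0.330606
  M+2: 0.4781×0.3085 + 0.5219×0.6915 = 0.508388
  M+4: 0.5219×0.3085 = 0.161006
Scale to base peak (0.508388) = 100: 65.0 : 100.0 : 31.7

65.0 : 100.0 : 31.7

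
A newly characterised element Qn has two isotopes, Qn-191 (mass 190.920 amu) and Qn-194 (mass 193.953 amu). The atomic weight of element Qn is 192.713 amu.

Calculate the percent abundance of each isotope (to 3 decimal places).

Qn-191: 40.884%, Qn-194: 59.116%

Writing the weighted mean with unknown fraction x of Qn-191:
190.920·x + 193.953·(1 − x) = 192.713
(190.920 − 193.953)·x = 192.713 − 193.953
x = -1.240 / -3.033 = 0.40884 → 40.884% Qn-191, 59.116% Qn-194.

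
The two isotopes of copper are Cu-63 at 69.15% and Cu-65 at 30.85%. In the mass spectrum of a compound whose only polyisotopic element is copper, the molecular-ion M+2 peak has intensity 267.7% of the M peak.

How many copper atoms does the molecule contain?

6

For n independent Cu atoms, I(M+2)/I(M) = n · (abundance Cu-65) / (abundance Cu-63) = n · 0.3085/0.6915.
n = 2.677 × 0.6915/0.3085 = 6.00 ≈ 6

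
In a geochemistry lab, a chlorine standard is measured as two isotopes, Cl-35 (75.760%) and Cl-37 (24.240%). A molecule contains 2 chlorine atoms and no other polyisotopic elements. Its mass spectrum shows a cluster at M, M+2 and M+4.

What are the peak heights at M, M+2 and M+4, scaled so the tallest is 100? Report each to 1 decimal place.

Each Cl atom is independently Cl-35 (p = 0.75760) or Cl-37 (q = 0.24240); the cluster is the binomial expansion (p + q)^2.
P(M) = 0.75760^2 = 0.573958
P(M+2) = 2 × 0.75760^1 × 0.24240^1 = 0.367284
P(M+4) = 0.24240^2 = 0.058758
The M peak is largest (0.573958); scaling to 100 gives 100.0 : 64.0 : 10.2.

100.0 : 64.0 : 10.2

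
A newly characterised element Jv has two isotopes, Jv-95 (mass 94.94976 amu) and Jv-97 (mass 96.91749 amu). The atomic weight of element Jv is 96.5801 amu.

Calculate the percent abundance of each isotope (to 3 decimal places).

Jv-95: 17.146%, Jv-97: 82.854%

Let x be the fractional abundance of Jv-95; then Jv-97 has abundance 1 − x.
94.94976·x + 96.91749·(1 − x) = 96.5801
(94.94976 − 96.91749)·x = 96.5801 − 96.91749
x = -0.33739 / -1.96773 = 0.17146 → 17.146% Jv-95, 82.854% Jv-97.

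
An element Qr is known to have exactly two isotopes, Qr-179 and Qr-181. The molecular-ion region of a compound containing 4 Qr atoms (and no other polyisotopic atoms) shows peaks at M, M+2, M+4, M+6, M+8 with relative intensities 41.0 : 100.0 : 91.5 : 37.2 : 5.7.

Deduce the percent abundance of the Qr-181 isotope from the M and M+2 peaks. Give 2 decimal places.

37.88%

Write p for the Qr-179 fraction. I(M+2)/I(M) = [C(4,1)·p^3·(1−p)] / p^4 = 4·(1−p)/p = 100.0/41.0 = 2.4390
(1−p)/p = 2.4390/4 = 0.6098  ⇒  p = 1/(1 + 0.6098) = 0.6212
Qr-179: 62.12%, Qr-181: 37.88%.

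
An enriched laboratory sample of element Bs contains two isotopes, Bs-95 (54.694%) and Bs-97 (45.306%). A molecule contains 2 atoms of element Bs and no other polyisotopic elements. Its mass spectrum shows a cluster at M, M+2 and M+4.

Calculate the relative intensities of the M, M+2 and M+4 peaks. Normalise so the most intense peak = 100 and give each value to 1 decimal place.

Each Bs atom is independently Bs-95 (p = 0.54694) or Bs-97 (q = 0.45306); the cluster is the binomial expansion (p + q)^2.
P(M) = 0.54694^2 = 0.299143
P(M+2) = 2 × 0.54694^1 × 0.45306^1 = 0.495593
P(M+4) = 0.45306^2 = 0.205263
The M+2 peak is largest (0.495593); scaling to 100 gives 60.4 : 100.0 : 41.4.

60.4 : 100.0 : 41.4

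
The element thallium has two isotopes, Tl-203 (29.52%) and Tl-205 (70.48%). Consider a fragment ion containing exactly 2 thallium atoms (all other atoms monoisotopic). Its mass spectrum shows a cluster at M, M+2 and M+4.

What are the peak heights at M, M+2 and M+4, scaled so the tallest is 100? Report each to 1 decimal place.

17.5 : 83.8 : 100.0

Each Tl atom is independently Tl-203 (p = 0.2952) or Tl-205 (q = 0.7048); the cluster is the binomial expansion (p + q)^2.
P(M) = 0.2952^2 = 0.087143
P(M+2) = 2 × 0.2952^1 × 0.7048^1 = 0.416114
P(M+4) = 0.7048^2 = 0.496743
The M+4 peak is largest (0.496743); scaling to 100 gives 17.5 : 83.8 : 100.0.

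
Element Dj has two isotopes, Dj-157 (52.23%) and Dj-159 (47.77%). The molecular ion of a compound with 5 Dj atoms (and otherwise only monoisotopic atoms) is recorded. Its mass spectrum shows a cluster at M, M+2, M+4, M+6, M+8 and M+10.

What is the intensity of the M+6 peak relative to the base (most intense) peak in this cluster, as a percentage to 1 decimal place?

91.5%

(0.5223 + 0.4777)^5 gives M 0.0389, M+2 0.1777, M+4 0.3251, M+6 0.2974, M+8 0.1360, M+10 0.0249; the largest is M+4.
P(M+4) = C(5,2) × 0.5223^3 × 0.4777^2 = 10 × 0.14248202 × 0.22819729 = 0.325140 (base)
P(M+6) = C(5,3) × 0.5223^2 × 0.4777^3 = 10 × 0.27279729 × 0.10900985 = 0.297376
Relative intensity = 0.297376 / 0.325140 × 100 = 91.5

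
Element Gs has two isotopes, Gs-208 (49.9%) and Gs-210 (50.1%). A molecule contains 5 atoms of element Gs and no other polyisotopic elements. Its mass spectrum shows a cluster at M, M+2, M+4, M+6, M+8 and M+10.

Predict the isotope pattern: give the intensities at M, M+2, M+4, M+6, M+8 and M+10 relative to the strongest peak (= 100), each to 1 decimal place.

9.9 : 49.6 : 99.6 : 100.0 : 50.2 : 10.1

Expanding (0.499 + 0.501)^5:
P(M) = 0.499^5 = 0.030939
P(M+2) = 5 × 0.499^4 × 0.501^1 = 0.155314
P(M+4) = 10 × 0.499^3 × 0.501^2 = 0.311873
P(M+6) = 10 × 0.499^2 × 0.501^3 = 0.313122
P(M+8) = 5 × 0.499^1 × 0.501^4 = 0.157189
P(M+10) = 0.501^5 = 0.031564
The M+6 peak is largest (0.313122); scaling to 100 gives 9.9 : 49.6 : 99.6 : 100.0 : 50.2 : 10.1.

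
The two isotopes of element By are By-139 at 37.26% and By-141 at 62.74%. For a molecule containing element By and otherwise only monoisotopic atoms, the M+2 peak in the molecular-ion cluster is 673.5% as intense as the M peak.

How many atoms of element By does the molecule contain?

4

With n By atoms, P(M+2)/P(M) = C(n,1)·p^(n−1)q / p^n = n·q/p = n · 0.6274/0.3726.
n = 6.735 × 0.3726/0.6274 = 4.00 ≈ 4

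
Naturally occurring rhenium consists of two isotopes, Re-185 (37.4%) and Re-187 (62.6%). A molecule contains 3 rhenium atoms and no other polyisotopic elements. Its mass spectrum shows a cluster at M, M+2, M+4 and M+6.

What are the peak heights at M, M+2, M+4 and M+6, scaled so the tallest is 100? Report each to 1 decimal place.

Each Re atom is independently Re-185 (p = 0.374) or Re-187 (q = 0.626); the cluster is the binomial expansion (p + q)^3.
P(M) = 0.374^3 = 0.052314
P(M+2) = 3 × 0.374^2 × 0.626^1 = 0.262687
P(M+4) = 3 × 0.374^1 × 0.626^2 = 0.439685
P(M+6) = 0.626^3 = 0.245314
The M+4 peak is largest (0.439685); scaling to 100 gives 11.9 : 59.7 : 100.0 : 55.8.

11.9 : 59.7 : 100.0 : 55.8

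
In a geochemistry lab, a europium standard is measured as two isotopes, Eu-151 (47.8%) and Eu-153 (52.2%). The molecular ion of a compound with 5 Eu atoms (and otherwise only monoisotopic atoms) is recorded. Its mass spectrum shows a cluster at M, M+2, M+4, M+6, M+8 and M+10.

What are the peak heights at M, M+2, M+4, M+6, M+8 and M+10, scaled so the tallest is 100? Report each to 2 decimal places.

Each Eu atom is independently Eu-151 (p = 0.478) or Eu-153 (q = 0.522); the cluster is the binomial expansion (p + q)^5.
P(M) = 0.478^5 = 0.024954
P(M+2) = 5 × 0.478^4 × 0.522^1 = 0.136255
P(M+4) = 10 × 0.478^3 × 0.522^2 = 0.297594
P(M+6) = 10 × 0.478^2 × 0.522^3 = 0.324988
P(M+8) = 5 × 0.478^1 × 0.522^4 = 0.177452
P(M+10) = 0.522^5 = 0.038757
The M+6 peak is largest (0.324988); scaling to 100 gives 7.68 : 41.93 : 91.57 : 100.00 : 54.60 : 11.93.

7.68 : 41.93 : 91.57 : 100.00 : 54.60 : 11.93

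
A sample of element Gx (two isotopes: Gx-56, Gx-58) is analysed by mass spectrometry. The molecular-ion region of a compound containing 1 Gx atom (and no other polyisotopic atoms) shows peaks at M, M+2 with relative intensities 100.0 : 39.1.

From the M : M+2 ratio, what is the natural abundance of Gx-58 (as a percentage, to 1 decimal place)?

28.1%

Write p for the Gx-56 fraction. I(M+2)/I(M) = [C(1,1)·p^0·(1−p)] / p^1 = 1·(1−p)/p = 39.1/100.0 = 0.3910
(1−p)/p = 0.3910/1 = 0.3910  ⇒  p = 1/(1 + 0.3910) = 0.7189
Gx-56: 71.9%, Gx-58: 28.1%.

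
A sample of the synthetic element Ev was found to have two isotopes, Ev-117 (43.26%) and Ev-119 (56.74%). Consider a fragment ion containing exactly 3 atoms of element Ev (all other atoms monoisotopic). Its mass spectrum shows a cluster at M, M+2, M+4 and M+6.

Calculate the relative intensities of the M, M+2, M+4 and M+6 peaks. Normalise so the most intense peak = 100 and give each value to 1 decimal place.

The 3 Ev atoms are independent, so intensities follow the terms of (0.4326 + 0.5674)^3.
P(M) = 0.4326^3 = 0.080958
P(M+2) = 3 × 0.4326^2 × 0.5674^1 = 0.318554
P(M+4) = 3 × 0.4326^1 × 0.5674^2 = 0.417817
P(M+6) = 0.5674^3 = 0.182670
The M+4 peak is largest (0.417817); scaling to 100 gives 19.4 : 76.2 : 100.0 : 43.7.

19.4 : 76.2 : 100.0 : 43.7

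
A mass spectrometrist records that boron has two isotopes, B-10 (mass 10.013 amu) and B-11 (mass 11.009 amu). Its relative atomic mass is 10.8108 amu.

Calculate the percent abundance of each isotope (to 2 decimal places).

Writing the weighted mean with unknown fraction x of B-10:
10.013·x + 11.009·(1 − x) = 10.8108
(10.013 − 11.009)·x = 10.8108 − 11.009
x = -0.1982 / -0.996 = 0.19900 → 19.90% B-10, 80.10% B-11.

B-10: 19.90%, B-11: 80.10%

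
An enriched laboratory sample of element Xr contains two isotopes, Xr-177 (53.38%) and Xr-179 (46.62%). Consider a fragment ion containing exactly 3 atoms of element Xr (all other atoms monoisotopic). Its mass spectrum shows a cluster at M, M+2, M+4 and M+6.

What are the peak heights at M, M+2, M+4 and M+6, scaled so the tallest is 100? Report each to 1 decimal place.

38.2 : 100.0 : 87.3 : 25.4

The 3 Xr atoms are independent, so intensities follow the terms of (0.5338 + 0.4662)^3.
P(M) = 0.5338^3 = 0.152102
P(M+2) = 3 × 0.5338^2 × 0.4662^1 = 0.398520
P(M+4) = 3 × 0.5338^1 × 0.4662^2 = 0.348052
P(M+6) = 0.4662^3 = 0.101325
The M+2 peak is largest (0.398520); scaling to 100 gives 38.2 : 100.0 : 87.3 : 25.4.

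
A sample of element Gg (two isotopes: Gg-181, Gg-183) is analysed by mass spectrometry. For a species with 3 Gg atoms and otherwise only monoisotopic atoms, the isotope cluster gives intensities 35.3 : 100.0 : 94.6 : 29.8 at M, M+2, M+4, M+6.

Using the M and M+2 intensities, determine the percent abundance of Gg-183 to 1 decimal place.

Write p for the Gg-181 fraction. I(M+2)/I(M) = [C(3,1)·p^2·(1−p)] / p^3 = 3·(1−p)/p = 100.0/35.3 = 2.8329
(1−p)/p = 2.8329/3 = 0.9443  ⇒  p = 1/(1 + 0.9443) = 0.5143
Gg-181: 51.4%, Gg-183: 48.6%.

48.6%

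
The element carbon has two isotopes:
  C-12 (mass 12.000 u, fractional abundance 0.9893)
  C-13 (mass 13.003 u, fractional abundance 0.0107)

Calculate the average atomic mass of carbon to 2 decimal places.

The abundance-weighted mean is 0.9893 × 12.000 + 0.0107 × 13.003
= 11.8716 + 0.1391 = 12.0107 u

12.01 u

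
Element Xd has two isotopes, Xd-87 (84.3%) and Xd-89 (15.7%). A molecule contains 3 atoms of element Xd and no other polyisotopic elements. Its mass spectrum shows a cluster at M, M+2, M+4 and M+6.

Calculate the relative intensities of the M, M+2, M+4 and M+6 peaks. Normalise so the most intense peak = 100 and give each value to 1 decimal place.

Expanding (0.843 + 0.157)^3:
P(M) = 0.843^3 = 0.599077
P(M+2) = 3 × 0.843^2 × 0.157^1 = 0.334716
P(M+4) = 3 × 0.843^1 × 0.157^2 = 0.062337
P(M+6) = 0.157^3 = 0.003870
The M peak is largest (0.599077); scaling to 100 gives 100.0 : 55.9 : 10.4 : 0.6.

100.0 : 55.9 : 10.4 : 0.6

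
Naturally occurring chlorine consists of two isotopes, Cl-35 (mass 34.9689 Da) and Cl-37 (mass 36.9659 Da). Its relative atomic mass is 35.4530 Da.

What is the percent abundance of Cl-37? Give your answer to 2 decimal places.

With x = fraction of Cl-35 (so Cl-37 is 1 − x):
34.9689·x + 36.9659·(1 − x) = 35.4530
(34.9689 − 36.9659)·x = 35.4530 − 36.9659
x = -1.5129 / -1.9970 = 0.75759 → 75.76% Cl-35, 24.24% Cl-37.

24.24%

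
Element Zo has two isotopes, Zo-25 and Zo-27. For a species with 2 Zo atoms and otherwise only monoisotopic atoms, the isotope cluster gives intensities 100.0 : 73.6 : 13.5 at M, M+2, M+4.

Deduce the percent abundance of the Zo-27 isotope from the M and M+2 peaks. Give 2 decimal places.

26.90%

Let p = fractional abundance of Zo-25. I(M+2)/I(M) = [C(2,1)·p^1·(1−p)] / p^2 = 2·(1−p)/p = 73.6/100.0 = 0.7360
(1−p)/p = 0.7360/2 = 0.3680  ⇒  p = 1/(1 + 0.3680) = 0.7310
Zo-25: 73.10%, Zo-27: 26.90%.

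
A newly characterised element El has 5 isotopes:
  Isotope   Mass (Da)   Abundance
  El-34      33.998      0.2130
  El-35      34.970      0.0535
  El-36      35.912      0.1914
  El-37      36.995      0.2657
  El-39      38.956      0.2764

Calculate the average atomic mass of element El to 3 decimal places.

Weight each isotope mass by its fractional abundance: 0.2130 × 33.998 + 0.0535 × 34.970 + 0.1914 × 35.912 + 0.2657 × 36.995 + 0.2764 × 38.956
= 7.2416 + 1.8709 + 6.8736 + 9.8296 + 10.7674 = 36.5831 Da

36.583 Da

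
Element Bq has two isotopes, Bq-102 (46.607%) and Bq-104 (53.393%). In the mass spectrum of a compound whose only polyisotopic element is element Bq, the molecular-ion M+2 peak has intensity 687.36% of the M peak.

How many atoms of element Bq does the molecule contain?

For n independent Bq atoms, I(M+2)/I(M) = n · (abundance Bq-104) / (abundance Bq-102) = n · 0.53393/0.46607.
n = 6.8736 × 0.46607/0.53393 = 6.00 ≈ 6

6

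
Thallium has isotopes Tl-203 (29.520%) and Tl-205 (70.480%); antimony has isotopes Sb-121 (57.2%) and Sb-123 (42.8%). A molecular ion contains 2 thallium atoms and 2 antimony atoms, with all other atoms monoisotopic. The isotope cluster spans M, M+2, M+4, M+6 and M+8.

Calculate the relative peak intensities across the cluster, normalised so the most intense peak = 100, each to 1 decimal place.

7.5 : 46.8 : 100.0 : 83.6 : 23.8

Thallium pattern (n=2): 0.08714304 : 0.41611392 : 0.49674304
Antimony pattern (n=2): 0.327184 : 0.489632 : 0.183184
Convolve the two distributions (both contribute in 2-u steps):
  M: 0.08714304×0.327184 = 0.028512
  M+2: 0.08714304×0.489632 + 0.41611392×0.327184 = 0.178814
  M+4: 0.08714304×0.183184 + 0.41611392×0.489632 + 0.49674304×0.327184 = 0.382232
  M+6: 0.41611392×0.183184 + 0.49674304×0.489632 = 0.319447
  M+8: 0.49674304×0.183184 = 0.090995
Scale to base peak (0.382232) = 100: 7.5 : 46.8 : 100.0 : 83.6 : 23.8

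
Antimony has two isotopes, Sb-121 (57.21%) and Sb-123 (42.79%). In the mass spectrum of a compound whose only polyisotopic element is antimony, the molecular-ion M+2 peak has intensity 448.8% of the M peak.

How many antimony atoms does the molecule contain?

For n independent Sb atoms, I(M+2)/I(M) = n · (abundance Sb-123) / (abundance Sb-121) = n · 0.4279/0.5721.
n = 4.488 × 0.5721/0.4279 = 6.00 ≈ 6

6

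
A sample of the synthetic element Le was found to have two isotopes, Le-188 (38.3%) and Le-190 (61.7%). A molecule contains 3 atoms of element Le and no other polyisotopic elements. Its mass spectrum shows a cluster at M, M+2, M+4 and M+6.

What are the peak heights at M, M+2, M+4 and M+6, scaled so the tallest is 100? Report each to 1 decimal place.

Each Le atom is independently Le-188 (p = 0.383) or Le-190 (q = 0.617); the cluster is the binomial expansion (p + q)^3.
P(M) = 0.383^3 = 0.056182
P(M+2) = 3 × 0.383^2 × 0.617^1 = 0.271521
P(M+4) = 3 × 0.383^1 × 0.617^2 = 0.437412
P(M+6) = 0.617^3 = 0.234885
The M+4 peak is largest (0.437412); scaling to 100 gives 12.8 : 62.1 : 100.0 : 53.7.

12.8 : 62.1 : 100.0 : 53.7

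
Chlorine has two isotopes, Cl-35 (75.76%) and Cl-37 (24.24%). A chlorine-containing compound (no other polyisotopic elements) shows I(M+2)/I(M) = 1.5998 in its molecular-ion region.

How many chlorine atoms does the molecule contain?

5

For n independent Cl atoms, I(M+2)/I(M) = n · (abundance Cl-37) / (abundance Cl-35) = n · 0.2424/0.7576.
n = 1.5998 × 0.7576/0.2424 = 5.00 ≈ 5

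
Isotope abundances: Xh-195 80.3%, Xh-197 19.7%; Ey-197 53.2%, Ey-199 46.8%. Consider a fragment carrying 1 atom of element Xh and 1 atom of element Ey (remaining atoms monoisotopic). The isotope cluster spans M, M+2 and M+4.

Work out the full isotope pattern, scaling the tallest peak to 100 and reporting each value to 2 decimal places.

Element Xh pattern (n=1): 0.8030 : 0.1970
Element Ey pattern (n=1): 0.5320 : 0.4680
Convolve the two distributions (both contribute in 2-u steps):
  M: 0.8030×0.5320 = 0.427196
  M+2: 0.8030×0.4680 + 0.1970×0.5320 = 0.480608
  M+4: 0.1970×0.4680 = 0.092196
Scale to base peak (0.480608) = 100: 88.89 : 100.00 : 19.18

88.89 : 100.00 : 19.18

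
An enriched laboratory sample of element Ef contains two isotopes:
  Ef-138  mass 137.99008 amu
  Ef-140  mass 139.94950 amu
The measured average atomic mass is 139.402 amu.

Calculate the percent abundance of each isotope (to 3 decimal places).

Let x be the fractional abundance of Ef-138; then Ef-140 has abundance 1 − x.
137.99008·x + 139.94950·(1 − x) = 139.402
(137.99008 − 139.94950)·x = 139.402 − 139.94950
x = -0.54750 / -1.95942 = 0.27942 → 27.942% Ef-138, 72.058% Ef-140.

Ef-138: 27.942%, Ef-140: 72.058%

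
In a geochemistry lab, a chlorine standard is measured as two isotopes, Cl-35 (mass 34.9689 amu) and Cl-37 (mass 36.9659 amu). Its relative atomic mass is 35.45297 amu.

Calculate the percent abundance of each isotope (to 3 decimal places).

Let x be the fractional abundance of Cl-35; then Cl-37 has abundance 1 − x.
34.9689·x + 36.9659·(1 − x) = 35.45297
(34.9689 − 36.9659)·x = 35.45297 − 36.9659
x = -1.51293 / -1.9970 = 0.75760 → 75.760% Cl-35, 24.240% Cl-37.

Cl-35: 75.760%, Cl-37: 24.240%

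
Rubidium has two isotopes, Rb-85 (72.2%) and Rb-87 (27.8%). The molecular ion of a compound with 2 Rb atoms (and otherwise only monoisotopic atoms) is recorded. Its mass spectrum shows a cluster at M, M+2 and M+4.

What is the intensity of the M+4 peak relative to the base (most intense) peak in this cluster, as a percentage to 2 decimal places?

14.83%

Term probabilities: M 0.5213, M+2 0.4014, M+4 0.0773. Base peak = M.
P(M) = C(2,0) × 0.722^2 × 0.278^0 = 1 × 0.521284 × 1.0000 = 0.521284 (base)
P(M+4) = C(2,2) × 0.722^0 × 0.278^2 = 1 × 1.0000 × 0.077284 = 0.077284
Relative intensity = 0.077284 / 0.521284 × 100 = 14.83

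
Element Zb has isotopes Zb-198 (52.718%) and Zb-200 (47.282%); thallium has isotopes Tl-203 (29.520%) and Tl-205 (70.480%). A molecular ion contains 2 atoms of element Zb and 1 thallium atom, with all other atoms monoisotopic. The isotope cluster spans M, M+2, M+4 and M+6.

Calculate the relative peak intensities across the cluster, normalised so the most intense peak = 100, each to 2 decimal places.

Element Zb pattern (n=2): 0.27791875 : 0.4985225 : 0.22355875
Thallium pattern (n=1): 0.2952 : 0.7048
Convolve the two distributions (both contribute in 2-u steps):
  M: 0.27791875×0.2952 = 0.082042
  M+2: 0.27791875×0.7048 + 0.4985225×0.2952 = 0.343041
  M+4: 0.4985225×0.7048 + 0.22355875×0.2952 = 0.417353
  M+6: 0.22355875×0.7048 = 0.157564
Scale to base peak (0.417353) = 100: 19.66 : 82.19 : 100.00 : 37.75

19.66 : 82.19 : 100.00 : 37.75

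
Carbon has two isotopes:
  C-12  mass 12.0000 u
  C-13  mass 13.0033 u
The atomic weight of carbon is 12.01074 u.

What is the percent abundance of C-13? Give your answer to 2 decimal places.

With x = fraction of C-12 (so C-13 is 1 − x):
12.0000·x + 13.0033·(1 − x) = 12.01074
(12.0000 − 13.0033)·x = 12.01074 − 13.0033
x = -0.99256 / -1.0033 = 0.98930 → 98.93% C-12, 1.07% C-13.

1.07%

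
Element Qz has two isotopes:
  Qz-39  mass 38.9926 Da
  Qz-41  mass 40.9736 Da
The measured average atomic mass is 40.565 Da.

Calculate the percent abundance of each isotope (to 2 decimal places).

Qz-39: 20.63%, Qz-41: 79.37%

Let x be the fractional abundance of Qz-39; then Qz-41 has abundance 1 − x.
38.9926·x + 40.9736·(1 − x) = 40.565
(38.9926 − 40.9736)·x = 40.565 − 40.9736
x = -0.4086 / -1.9810 = 0.20626 → 20.63% Qz-39, 79.37% Qz-41.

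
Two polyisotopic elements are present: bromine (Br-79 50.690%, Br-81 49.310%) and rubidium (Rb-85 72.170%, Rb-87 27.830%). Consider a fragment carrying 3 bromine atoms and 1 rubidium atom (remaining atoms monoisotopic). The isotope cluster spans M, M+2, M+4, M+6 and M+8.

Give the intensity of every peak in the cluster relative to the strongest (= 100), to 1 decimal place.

Bromine pattern (n=3): 0.13024674 : 0.3801026 : 0.36975457 : 0.11989609
Rubidium pattern (n=1): 0.7217 : 0.2783
Convolve the two distributions (both contribute in 2-u steps):
  M: 0.13024674×0.7217 = 0.093999
  M+2: 0.13024674×0.2783 + 0.3801026×0.7217 = 0.310568
  M+4: 0.3801026×0.2783 + 0.36975457×0.7217 = 0.372634
  M+6: 0.36975457×0.2783 + 0.11989609×0.7217 = 0.189432
  M+8: 0.11989609×0.2783 = 0.033367
Scale to base peak (0.372634) = 100: 25.2 : 83.3 : 100.0 : 50.8 : 9.0

25.2 : 83.3 : 100.0 : 50.8 : 9.0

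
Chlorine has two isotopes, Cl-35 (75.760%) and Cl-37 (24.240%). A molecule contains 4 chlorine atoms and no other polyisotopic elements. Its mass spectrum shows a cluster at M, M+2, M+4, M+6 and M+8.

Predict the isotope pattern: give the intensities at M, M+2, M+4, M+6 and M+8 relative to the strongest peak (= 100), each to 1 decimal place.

78.1 : 100.0 : 48.0 : 10.2 : 0.8

Expanding (0.75760 + 0.24240)^4:
P(M) = 0.75760^4 = 0.329428
P(M+2) = 4 × 0.75760^3 × 0.24240^1 = 0.421612
P(M+4) = 6 × 0.75760^2 × 0.24240^2 = 0.202347
P(M+6) = 4 × 0.75760^1 × 0.24240^3 = 0.043162
P(M+8) = 0.24240^4 = 0.003452
The M+2 peak is largest (0.421612); scaling to 100 gives 78.1 : 100.0 : 48.0 : 10.2 : 0.8.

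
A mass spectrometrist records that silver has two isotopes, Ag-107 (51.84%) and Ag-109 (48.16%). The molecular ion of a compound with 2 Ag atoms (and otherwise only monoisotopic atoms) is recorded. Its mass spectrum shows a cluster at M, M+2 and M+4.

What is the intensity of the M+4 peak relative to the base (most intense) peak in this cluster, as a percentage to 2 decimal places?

46.45%

Binomial terms of (0.5184 + 0.4816)^2: M 0.2687, M+2 0.4993, M+4 0.2319 → M+2 is the base peak.
P(M+2) = C(2,1) × 0.5184^1 × 0.4816^1 = 2 × 0.5184 × 0.4816 = 0.499323 (base)
P(M+4) = C(2,2) × 0.5184^0 × 0.4816^2 = 1 × 1.0000 × 0.23193856 = 0.231939
Relative intensity = 0.231939 / 0.499323 × 100 = 46.45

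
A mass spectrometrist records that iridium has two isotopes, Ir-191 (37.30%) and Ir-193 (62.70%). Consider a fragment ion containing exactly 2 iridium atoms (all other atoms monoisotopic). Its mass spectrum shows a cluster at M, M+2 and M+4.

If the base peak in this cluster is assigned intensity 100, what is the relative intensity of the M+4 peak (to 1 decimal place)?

84.0

Term probabilities: M 0.1391, M+2 0.4677, M+4 0.3931. Base peak = M+2.
P(M+2) = C(2,1) × 0.3730^1 × 0.6270^1 = 2 × 0.3730 × 0.6270 = 0.467742 (base)
P(M+4) = C(2,2) × 0.3730^0 × 0.6270^2 = 1 × 1.0000 × 0.393129 = 0.393129
Relative intensity = 0.393129 / 0.467742 × 100 = 84.0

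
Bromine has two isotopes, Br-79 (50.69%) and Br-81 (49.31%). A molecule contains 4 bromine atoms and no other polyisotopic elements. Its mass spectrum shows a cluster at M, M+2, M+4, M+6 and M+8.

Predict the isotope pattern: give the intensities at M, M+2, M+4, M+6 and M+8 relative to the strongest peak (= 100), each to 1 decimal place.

The 4 Br atoms are independent, so intensities follow the terms of (0.5069 + 0.4931)^4.
P(M) = 0.5069^4 = 0.066022
P(M+2) = 4 × 0.5069^3 × 0.4931^1 = 0.256899
P(M+4) = 6 × 0.5069^2 × 0.4931^2 = 0.374857
P(M+6) = 4 × 0.5069^1 × 0.4931^3 = 0.243101
P(M+8) = 0.4931^4 = 0.059121
The M+4 peak is largest (0.374857); scaling to 100 gives 17.6 : 68.5 : 100.0 : 64.9 : 15.8.

17.6 : 68.5 : 100.0 : 64.9 : 15.8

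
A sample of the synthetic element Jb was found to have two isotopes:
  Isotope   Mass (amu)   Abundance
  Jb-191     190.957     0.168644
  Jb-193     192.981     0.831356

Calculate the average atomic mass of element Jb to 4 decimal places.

192.6397 amu

The abundance-weighted mean is 0.168644 × 190.957 + 0.831356 × 192.981
= 32.20375 + 160.43591 = 192.63966 amu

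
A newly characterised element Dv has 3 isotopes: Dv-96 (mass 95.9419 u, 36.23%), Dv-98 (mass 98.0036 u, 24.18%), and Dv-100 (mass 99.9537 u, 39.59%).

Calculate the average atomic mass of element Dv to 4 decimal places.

98.0287 u

Weight each isotope mass by its fractional abundance: 0.3623 × 95.9419 + 0.2418 × 98.0036 + 0.3959 × 99.9537
= 34.75975 + 23.69727 + 39.57167 = 98.02869 u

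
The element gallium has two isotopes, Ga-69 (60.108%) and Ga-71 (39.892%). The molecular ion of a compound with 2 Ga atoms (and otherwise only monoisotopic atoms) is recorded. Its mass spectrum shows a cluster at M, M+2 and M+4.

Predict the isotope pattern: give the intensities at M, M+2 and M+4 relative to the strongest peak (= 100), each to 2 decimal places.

The 2 Ga atoms are independent, so intensities follow the terms of (0.60108 + 0.39892)^2.
P(M) = 0.60108^2 = 0.361297
P(M+2) = 2 × 0.60108^1 × 0.39892^1 = 0.479566
P(M+4) = 0.39892^2 = 0.159137
The M+2 peak is largest (0.479566); scaling to 100 gives 75.34 : 100.00 : 33.18.

75.34 : 100.00 : 33.18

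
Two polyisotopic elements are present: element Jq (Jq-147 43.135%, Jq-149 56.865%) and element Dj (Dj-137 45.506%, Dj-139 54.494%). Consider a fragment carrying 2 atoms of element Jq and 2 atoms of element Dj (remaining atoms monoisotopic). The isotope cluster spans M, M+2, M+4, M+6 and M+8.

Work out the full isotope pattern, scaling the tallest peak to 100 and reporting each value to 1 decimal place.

Element Jq pattern (n=2): 0.18606282 : 0.49057436 : 0.32336282
Element Dj pattern (n=2): 0.2070796 : 0.49596079 : 0.2969596
Convolve the two distributions (both contribute in 2-u steps):
  M: 0.18606282×0.2070796 = 0.038530
  M+2: 0.18606282×0.49596079 + 0.49057436×0.2070796 = 0.193868
  M+4: 0.18606282×0.2969596 + 0.49057436×0.49596079 + 0.32336282×0.2070796 = 0.365521
  M+6: 0.49057436×0.2969596 + 0.32336282×0.49596079 = 0.306056
  M+8: 0.32336282×0.2969596 = 0.096026
Scale to base peak (0.365521) = 100: 10.5 : 53.0 : 100.0 : 83.7 : 26.3

10.5 : 53.0 : 100.0 : 83.7 : 26.3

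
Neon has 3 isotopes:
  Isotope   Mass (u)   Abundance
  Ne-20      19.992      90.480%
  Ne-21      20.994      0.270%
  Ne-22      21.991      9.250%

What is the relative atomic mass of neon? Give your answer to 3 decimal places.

20.180 u

The abundance-weighted mean is 0.90480 × 19.992 + 0.00270 × 20.994 + 0.09250 × 21.991
= 18.0888 + 0.0567 + 2.0342 = 20.1797 u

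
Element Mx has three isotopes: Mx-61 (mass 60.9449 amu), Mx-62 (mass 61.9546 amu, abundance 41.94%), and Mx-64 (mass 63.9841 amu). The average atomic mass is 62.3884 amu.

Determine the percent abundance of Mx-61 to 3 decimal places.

Let x and y be the fractions of Mx-61 and Mx-64. Then x + y = 1 − 0.4194 = 0.5806 and 60.9449x + 63.9841y = 62.3884 − 0.4194×61.9546 = 36.40464076.
Substituting: 60.9449x + 63.9841(0.5806 − x) = 36.40464076
(60.9449 − 63.9841)x = -0.7445277  ⇒  x = 0.24497, y = 0.33563
Mx-61: 24.497%, Mx-64: 33.563%.

24.497%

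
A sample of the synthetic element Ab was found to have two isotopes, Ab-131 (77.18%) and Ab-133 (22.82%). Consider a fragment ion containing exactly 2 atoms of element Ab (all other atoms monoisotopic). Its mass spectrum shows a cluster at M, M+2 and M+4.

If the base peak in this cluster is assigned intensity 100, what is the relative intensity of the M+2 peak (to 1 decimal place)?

Binomial terms of (0.7718 + 0.2282)^2: M 0.5957, M+2 0.3522, M+4 0.0521 → M is the base peak.
P(M) = C(2,0) × 0.7718^2 × 0.2282^0 = 1 × 0.59567524 × 1.0000 = 0.595675 (base)
P(M+2) = C(2,1) × 0.7718^1 × 0.2282^1 = 2 × 0.7718 × 0.2282 = 0.352250
Relative intensity = 0.352250 / 0.595675 × 100 = 59.1

59.1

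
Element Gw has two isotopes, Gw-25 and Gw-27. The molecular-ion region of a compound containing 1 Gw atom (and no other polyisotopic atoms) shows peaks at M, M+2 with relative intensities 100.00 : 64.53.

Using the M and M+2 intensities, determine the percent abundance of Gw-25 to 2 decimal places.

Write p for the Gw-25 fraction. I(M+2)/I(M) = [C(1,1)·p^0·(1−p)] / p^1 = 1·(1−p)/p = 64.53/100.00 = 0.6453
(1−p)/p = 0.6453/1 = 0.6453  ⇒  p = 1/(1 + 0.6453) = 0.6078
Gw-25: 60.78%, Gw-27: 39.22%.

60.78%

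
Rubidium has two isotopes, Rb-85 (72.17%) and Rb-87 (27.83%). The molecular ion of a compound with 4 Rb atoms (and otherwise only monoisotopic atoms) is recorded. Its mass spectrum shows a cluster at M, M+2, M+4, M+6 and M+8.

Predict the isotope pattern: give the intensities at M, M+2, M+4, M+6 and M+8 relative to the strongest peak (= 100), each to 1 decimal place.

64.8 : 100.0 : 57.8 : 14.9 : 1.4

Expanding (0.7217 + 0.2783)^4:
P(M) = 0.7217^4 = 0.271286
P(M+2) = 4 × 0.7217^3 × 0.2783^1 = 0.418450
P(M+4) = 6 × 0.7217^2 × 0.2783^2 = 0.242042
P(M+6) = 4 × 0.7217^1 × 0.2783^3 = 0.062224
P(M+8) = 0.2783^4 = 0.005999
The M+2 peak is largest (0.418450); scaling to 100 gives 64.8 : 100.0 : 57.8 : 14.9 : 1.4.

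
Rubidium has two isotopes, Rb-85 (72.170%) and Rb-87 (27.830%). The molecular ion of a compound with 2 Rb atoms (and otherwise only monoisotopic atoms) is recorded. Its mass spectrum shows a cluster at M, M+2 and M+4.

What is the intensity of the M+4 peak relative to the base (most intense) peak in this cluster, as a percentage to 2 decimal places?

14.87%

Binomial terms of (0.72170 + 0.27830)^2: M 0.5209, M+2 0.4017, M+4 0.0775 → M is the base peak.
P(M) = C(2,0) × 0.72170^2 × 0.27830^0 = 1 × 0.52085089 × 1.0000 = 0.520851 (base)
P(M+4) = C(2,2) × 0.72170^0 × 0.27830^2 = 1 × 1.0000 × 0.07745089 = 0.077451
Relative intensity = 0.077451 / 0.520851 × 100 = 14.87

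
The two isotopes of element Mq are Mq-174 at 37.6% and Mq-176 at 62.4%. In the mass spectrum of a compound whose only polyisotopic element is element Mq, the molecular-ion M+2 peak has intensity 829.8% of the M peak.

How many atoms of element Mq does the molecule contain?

5

For n independent Mq atoms, I(M+2)/I(M) = n · (abundance Mq-176) / (abundance Mq-174) = n · 0.624/0.376.
n = 8.298 × 0.376/0.624 = 5.00 ≈ 5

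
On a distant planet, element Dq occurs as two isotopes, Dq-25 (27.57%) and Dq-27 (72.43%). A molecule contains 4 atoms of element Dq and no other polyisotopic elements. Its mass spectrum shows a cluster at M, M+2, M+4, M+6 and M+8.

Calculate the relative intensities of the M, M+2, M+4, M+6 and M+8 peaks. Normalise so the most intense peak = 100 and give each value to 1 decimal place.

The 4 Dq atoms are independent, so intensities follow the terms of (0.2757 + 0.7243)^4.
P(M) = 0.2757^4 = 0.005778
P(M+2) = 4 × 0.2757^3 × 0.7243^1 = 0.060714
P(M+4) = 6 × 0.2757^2 × 0.7243^2 = 0.239255
P(M+6) = 4 × 0.2757^1 × 0.7243^3 = 0.419037
P(M+8) = 0.7243^4 = 0.275216
The M+6 peak is largest (0.419037); scaling to 100 gives 1.4 : 14.5 : 57.1 : 100.0 : 65.7.

1.4 : 14.5 : 57.1 : 100.0 : 65.7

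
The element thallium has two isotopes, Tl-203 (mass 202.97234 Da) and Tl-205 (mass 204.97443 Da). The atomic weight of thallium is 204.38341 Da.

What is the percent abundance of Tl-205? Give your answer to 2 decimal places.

70.48%

Writing the weighted mean with unknown fraction x of Tl-203:
202.97234·x + 204.97443·(1 − x) = 204.38341
(202.97234 − 204.97443)·x = 204.38341 − 204.97443
x = -0.59102 / -2.00209 = 0.29520 → 29.52% Tl-203, 70.48% Tl-205.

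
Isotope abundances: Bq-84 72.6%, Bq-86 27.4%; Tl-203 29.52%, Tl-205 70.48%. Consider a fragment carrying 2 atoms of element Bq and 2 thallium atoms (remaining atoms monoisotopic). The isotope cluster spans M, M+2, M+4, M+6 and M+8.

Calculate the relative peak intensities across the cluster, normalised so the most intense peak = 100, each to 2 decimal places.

Element Bq pattern (n=2): 0.527076 : 0.397848 : 0.075076
Thallium pattern (n=2): 0.08714304 : 0.41611392 : 0.49674304
Convolve the two distributions (both contribute in 2-u steps):
  M: 0.527076×0.08714304 = 0.045931
  M+2: 0.527076×0.41611392 + 0.397848×0.08714304 = 0.253993
  M+4: 0.527076×0.49674304 + 0.397848×0.41611392 + 0.075076×0.08714304 = 0.433914
  M+6: 0.397848×0.49674304 + 0.075076×0.41611392 = 0.228868
  M+8: 0.075076×0.49674304 = 0.037293
Scale to base peak (0.433914) = 100: 10.59 : 58.54 : 100.00 : 52.75 : 8.59

10.59 : 58.54 : 100.00 : 52.75 : 8.59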